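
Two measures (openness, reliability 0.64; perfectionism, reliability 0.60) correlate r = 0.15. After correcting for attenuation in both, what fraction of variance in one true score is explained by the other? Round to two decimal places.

Disattenuated r = 0.15 / √(0.64 × 0.60) = 0.15 / 0.6197 = 0.2421.
Shared true-score variance = 0.2421² = 0.0586 ≈ 0.06.

0.06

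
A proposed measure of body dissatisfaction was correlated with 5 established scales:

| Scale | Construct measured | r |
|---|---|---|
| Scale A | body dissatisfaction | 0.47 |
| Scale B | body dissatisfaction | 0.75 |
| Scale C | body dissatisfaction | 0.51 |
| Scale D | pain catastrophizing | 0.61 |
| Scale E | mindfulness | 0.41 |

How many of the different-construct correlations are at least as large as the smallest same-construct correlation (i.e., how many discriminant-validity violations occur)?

Convergent (same construct = body dissatisfaction): Scale A, Scale B, Scale C.
Smallest convergent = 0.47. Discriminant values: 0.61, 0.41; count ≥ 0.47 → 1.

1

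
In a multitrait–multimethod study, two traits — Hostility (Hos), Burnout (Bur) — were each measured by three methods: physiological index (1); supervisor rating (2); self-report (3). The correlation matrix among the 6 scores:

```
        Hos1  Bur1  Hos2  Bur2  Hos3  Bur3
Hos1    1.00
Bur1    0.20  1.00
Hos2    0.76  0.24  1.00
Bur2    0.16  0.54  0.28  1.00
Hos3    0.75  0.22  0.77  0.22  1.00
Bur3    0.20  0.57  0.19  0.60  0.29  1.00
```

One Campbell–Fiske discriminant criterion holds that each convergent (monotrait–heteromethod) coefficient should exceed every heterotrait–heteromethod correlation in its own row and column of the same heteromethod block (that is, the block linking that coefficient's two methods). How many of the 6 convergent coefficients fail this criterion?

0

Convergent coefficients and their comparison sets:
Hos (methods 1·2): 0.76 vs {0.16, 0.24} → pass.
Hos (methods 1·3): 0.75 vs {0.20, 0.22} → pass.
Hos (methods 2·3): 0.77 vs {0.19, 0.22} → pass.
Bur (methods 1·2): 0.54 vs {0.24, 0.16} → pass.
Bur (methods 1·3): 0.57 vs {0.22, 0.20} → pass.
Bur (methods 2·3): 0.60 vs {0.22, 0.19} → pass.
0 of 6 fail.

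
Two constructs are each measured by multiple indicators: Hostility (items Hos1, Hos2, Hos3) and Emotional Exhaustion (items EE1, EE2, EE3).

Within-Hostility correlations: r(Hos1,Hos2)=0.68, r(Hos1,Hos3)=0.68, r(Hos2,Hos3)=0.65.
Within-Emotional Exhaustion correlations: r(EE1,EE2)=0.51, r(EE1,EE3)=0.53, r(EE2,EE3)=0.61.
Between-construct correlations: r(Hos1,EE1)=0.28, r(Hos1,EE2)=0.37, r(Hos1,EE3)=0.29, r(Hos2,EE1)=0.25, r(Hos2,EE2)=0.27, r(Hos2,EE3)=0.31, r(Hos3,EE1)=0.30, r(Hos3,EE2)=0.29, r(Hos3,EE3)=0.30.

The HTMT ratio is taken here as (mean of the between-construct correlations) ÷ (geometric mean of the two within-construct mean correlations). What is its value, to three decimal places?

Mean between = 2.66/9 = 0.2956.
Mean within-Hos = 2.01/3 = 0.6700; mean within-EE = 1.65/3 = 0.5500.
Geometric mean = √(0.6700 × 0.5500) = 0.6070.
HTMT = 0.2956 / 0.6070 = 0.487.

0.487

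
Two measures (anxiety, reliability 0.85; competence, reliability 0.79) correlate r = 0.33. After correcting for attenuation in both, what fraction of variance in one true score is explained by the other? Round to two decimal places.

Disattenuated r = 0.33 / √(0.85 × 0.79) = 0.33 / 0.8195 = 0.4027.
Shared true-score variance = 0.4027² = 0.1622 ≈ 0.16.

0.16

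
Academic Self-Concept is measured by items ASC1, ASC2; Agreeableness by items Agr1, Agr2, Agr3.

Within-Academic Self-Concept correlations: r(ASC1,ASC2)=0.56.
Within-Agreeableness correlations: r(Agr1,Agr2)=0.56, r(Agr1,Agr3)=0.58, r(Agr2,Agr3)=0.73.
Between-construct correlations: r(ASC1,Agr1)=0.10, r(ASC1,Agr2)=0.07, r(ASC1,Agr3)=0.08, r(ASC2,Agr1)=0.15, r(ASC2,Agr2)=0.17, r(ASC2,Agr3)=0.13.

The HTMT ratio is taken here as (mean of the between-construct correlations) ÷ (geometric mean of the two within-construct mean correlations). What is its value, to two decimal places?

Mean heterotrait r = 0.70/6 = 0.1167.
Mean within-ASC = 0.56/1 = 0.5600; mean within-Agr = 1.87/3 = 0.6233.
Geometric mean = √(0.5600 × 0.6233) = 0.5908.
HTMT = 0.1167 / 0.5908 = 0.20.

0.20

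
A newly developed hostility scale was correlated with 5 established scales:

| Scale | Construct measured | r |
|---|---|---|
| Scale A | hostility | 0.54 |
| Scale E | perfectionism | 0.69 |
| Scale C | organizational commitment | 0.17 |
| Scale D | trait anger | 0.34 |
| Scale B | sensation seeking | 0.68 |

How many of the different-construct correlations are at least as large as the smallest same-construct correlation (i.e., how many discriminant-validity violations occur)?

Convergent (same construct = hostility): Scale A.
Smallest convergent = 0.54. Discriminant values: 0.69, 0.17, 0.34, 0.68; count ≥ 0.54 → 2.

2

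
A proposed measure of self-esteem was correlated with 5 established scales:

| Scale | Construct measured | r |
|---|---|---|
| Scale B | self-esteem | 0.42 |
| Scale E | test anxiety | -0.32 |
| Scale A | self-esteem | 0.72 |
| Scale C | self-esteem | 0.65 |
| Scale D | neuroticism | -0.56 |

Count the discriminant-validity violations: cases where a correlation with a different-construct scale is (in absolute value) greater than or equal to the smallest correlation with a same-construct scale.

Convergent (same construct = self-esteem): Scale B, Scale A, Scale C.
Smallest convergent = 0.42. Discriminant |r|: 0.32, 0.56; count ≥ 0.42 → 1.

1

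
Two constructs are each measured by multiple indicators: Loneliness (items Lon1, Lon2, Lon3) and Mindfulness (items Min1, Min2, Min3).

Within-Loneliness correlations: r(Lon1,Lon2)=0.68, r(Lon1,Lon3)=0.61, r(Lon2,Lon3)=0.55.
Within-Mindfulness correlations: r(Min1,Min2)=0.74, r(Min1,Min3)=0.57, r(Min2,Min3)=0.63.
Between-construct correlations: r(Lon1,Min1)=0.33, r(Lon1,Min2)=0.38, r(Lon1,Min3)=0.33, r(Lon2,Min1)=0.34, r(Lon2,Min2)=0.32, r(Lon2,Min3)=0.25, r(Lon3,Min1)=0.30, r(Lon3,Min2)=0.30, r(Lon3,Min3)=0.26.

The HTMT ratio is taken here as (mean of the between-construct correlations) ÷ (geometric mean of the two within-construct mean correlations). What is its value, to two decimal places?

Mean heterotrait r = 2.81/9 = 0.3122.
Mean within-Lon = 1.84/3 = 0.6133; mean within-Min = 1.94/3 = 0.6467.
Geometric mean = √(0.6133 × 0.6467) = 0.6298.
HTMT = 0.3122 / 0.6298 = 0.50.

0.50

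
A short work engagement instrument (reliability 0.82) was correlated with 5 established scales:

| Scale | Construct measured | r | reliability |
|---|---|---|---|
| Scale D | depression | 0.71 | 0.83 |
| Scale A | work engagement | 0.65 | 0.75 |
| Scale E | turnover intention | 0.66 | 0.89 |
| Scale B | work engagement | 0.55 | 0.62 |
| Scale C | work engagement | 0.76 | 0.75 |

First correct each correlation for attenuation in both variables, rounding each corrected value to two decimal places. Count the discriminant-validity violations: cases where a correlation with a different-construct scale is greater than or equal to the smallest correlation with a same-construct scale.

2

Disattenuated r (r / √(r_scale · r_new)):
  Scale D (disc): 0.71 / √(0.83·0.82) = 0.86
  Scale A (conv): 0.65 / √(0.75·0.82) = 0.83
  Scale E (disc): 0.66 / √(0.89·0.82) = 0.77
  Scale B (conv): 0.55 / √(0.62·0.82) = 0.77
  Scale C (conv): 0.76 / √(0.75·0.82) = 0.97
Smallest convergent = 0.77. Discriminant values: 0.86, 0.77; count ≥ 0.77 → 2.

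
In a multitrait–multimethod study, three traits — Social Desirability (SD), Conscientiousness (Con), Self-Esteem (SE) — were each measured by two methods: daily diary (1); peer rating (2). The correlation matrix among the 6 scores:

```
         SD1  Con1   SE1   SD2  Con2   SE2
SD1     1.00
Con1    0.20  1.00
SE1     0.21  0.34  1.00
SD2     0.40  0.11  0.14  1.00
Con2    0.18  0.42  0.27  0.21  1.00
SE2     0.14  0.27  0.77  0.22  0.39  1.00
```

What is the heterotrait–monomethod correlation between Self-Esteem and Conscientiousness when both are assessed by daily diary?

Different traits, same method: r(SE1, Con1) = 0.34.

0.34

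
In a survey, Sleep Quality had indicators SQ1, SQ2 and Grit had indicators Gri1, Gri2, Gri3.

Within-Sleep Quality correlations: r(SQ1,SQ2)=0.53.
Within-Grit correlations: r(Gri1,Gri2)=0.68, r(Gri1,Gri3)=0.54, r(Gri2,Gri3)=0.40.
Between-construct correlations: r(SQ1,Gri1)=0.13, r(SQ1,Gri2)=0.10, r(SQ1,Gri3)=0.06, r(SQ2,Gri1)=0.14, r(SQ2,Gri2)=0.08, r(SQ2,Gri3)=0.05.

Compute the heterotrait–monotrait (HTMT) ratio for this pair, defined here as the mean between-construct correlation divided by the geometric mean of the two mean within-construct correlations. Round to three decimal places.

Mean heterotrait r = 0.56/6 = 0.0933.
Mean within-SQ = 0.53/1 = 0.5300; mean within-Gri = 1.62/3 = 0.5400.
Geometric mean = √(0.5300 × 0.5400) = 0.5350.
HTMT = 0.0933 / 0.5350 = 0.174.

0.174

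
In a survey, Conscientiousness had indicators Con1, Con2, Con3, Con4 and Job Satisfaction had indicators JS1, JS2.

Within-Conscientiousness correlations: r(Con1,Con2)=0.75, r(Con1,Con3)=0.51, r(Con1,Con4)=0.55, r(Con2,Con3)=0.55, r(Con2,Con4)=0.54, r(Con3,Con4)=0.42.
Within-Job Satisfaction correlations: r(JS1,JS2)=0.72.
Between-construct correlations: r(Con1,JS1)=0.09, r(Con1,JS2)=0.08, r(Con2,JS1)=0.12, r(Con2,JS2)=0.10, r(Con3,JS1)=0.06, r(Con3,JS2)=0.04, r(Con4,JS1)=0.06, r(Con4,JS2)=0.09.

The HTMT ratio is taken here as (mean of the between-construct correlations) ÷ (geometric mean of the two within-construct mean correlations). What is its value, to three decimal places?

Mean heterotrait r = 0.64/8 = 0.0800.
Mean within-Con = 3.32/6 = 0.5533; mean within-JS = 0.72/1 = 0.7200.
Geometric mean = √(0.5533 × 0.7200) = 0.6312.
HTMT = 0.0800 / 0.6312 = 0.127.

0.127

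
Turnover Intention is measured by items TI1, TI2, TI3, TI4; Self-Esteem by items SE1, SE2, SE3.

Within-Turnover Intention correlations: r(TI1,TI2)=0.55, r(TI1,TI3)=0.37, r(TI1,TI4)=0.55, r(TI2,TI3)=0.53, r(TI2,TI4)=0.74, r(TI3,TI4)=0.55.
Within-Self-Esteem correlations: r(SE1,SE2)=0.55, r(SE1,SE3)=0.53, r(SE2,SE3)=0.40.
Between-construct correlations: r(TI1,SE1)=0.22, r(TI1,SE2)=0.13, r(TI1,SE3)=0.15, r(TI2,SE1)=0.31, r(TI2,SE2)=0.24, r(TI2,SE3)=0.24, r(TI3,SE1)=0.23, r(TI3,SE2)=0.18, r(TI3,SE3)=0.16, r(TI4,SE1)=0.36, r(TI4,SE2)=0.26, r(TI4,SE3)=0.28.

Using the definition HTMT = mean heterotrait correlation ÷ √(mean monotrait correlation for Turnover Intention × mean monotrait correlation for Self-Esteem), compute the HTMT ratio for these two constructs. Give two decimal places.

0.44

Between-construct mean = 2.76/12 = 0.2300.
Mean within-TI = 3.29/6 = 0.5483; mean within-SE = 1.48/3 = 0.4933.
Geometric mean = √(0.5483 × 0.4933) = 0.5201.
HTMT = 0.2300 / 0.5201 = 0.44.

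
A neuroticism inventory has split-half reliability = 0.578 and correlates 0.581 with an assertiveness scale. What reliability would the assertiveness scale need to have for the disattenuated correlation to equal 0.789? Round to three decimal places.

r_true = r_obs / √(r_xx · r_yy) ⇒ 0.789 = 0.581 / √(0.578 · r_yy).
√(0.578 · r_yy) = 0.581 / 0.789 = 0.7364; 0.578 · r_yy = 0.5423; r_yy = 0.5423 / 0.578 ≈ 0.938.

0.938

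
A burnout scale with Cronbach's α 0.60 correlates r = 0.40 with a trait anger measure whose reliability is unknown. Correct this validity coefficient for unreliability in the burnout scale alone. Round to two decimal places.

0.52

Single correction: r_c = r_obs / √r_xx = 0.40 / √0.60 = 0.40 / 0.7746 ≈ 0.52.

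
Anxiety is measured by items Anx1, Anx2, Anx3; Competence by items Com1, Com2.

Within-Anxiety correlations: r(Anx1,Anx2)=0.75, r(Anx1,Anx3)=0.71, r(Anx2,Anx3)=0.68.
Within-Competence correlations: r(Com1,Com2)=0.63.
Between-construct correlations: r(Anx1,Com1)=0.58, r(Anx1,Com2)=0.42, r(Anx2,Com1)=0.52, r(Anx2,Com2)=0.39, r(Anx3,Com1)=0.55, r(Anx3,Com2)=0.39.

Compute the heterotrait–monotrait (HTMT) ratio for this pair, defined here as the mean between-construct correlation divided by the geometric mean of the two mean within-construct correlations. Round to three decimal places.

Between-construct mean = 2.85/6 = 0.4750.
Mean within-Anx = 2.14/3 = 0.7133; mean within-Com = 0.63/1 = 0.6300.
Geometric mean = √(0.7133 × 0.6300) = 0.6704.
HTMT = 0.4750 / 0.6704 = 0.709.

0.709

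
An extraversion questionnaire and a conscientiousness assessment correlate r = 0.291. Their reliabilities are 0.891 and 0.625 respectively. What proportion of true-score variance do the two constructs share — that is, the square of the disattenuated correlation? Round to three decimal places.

0.152

Disattenuated r = 0.291 / √(0.891 × 0.625) = 0.291 / 0.7462 = 0.3900.
Shared true-score variance = 0.3900² = 0.1521 ≈ 0.152.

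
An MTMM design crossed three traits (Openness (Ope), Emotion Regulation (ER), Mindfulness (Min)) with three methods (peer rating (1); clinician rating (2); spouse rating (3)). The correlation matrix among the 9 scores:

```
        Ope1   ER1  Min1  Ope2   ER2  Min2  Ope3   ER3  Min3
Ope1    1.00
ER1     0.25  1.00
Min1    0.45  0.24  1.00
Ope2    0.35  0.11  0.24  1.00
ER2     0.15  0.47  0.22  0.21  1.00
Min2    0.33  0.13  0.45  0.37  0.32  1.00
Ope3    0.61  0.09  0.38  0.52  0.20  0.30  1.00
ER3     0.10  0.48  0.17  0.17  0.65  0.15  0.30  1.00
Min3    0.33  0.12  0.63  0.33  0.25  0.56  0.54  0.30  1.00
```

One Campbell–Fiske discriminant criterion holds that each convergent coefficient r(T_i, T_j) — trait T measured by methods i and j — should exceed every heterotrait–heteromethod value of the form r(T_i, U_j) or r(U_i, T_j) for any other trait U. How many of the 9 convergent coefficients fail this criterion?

Convergent coefficients and their comparison sets:
Ope (methods 1·2): 0.35 vs {0.15, 0.11, 0.33, 0.24} → pass.
Ope (methods 1·3): 0.61 vs {0.10, 0.09, 0.33, 0.38} → pass.
Ope (methods 2·3): 0.52 vs {0.17, 0.20, 0.33, 0.30} → pass.
ER (methods 1·2): 0.47 vs {0.11, 0.15, 0.13, 0.22} → pass.
ER (methods 1·3): 0.48 vs {0.09, 0.10, 0.12, 0.17} → pass.
ER (methods 2·3): 0.65 vs {0.20, 0.17, 0.25, 0.15} → pass.
Min (methods 1·2): 0.45 vs {0.24, 0.33, 0.22, 0.13} → pass.
Min (methods 1·3): 0.63 vs {0.38, 0.33, 0.17, 0.12} → pass.
Min (methods 2·3): 0.56 vs {0.30, 0.33, 0.15, 0.25} → pass.
0 of 9 fail.

0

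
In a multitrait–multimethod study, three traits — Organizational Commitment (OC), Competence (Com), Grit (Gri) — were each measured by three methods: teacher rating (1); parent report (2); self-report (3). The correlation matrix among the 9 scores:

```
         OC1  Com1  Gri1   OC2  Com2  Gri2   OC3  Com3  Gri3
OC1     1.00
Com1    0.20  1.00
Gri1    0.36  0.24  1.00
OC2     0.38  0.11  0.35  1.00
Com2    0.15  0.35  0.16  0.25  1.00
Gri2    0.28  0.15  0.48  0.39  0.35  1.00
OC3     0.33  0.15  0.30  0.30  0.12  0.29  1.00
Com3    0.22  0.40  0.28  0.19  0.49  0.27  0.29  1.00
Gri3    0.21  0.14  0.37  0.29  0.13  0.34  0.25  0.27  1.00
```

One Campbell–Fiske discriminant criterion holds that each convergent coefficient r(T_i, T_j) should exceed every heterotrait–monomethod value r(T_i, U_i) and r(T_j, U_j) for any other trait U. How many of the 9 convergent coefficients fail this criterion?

5

Checking each validity diagonal entry against its comparison values:
OC (methods 1·2): 0.38 vs {0.20, 0.25, 0.36, 0.39} → fail.
OC (methods 1·3): 0.33 vs {0.20, 0.29, 0.36, 0.25} → fail.
OC (methods 2·3): 0.30 vs {0.25, 0.29, 0.39, 0.25} → fail.
Com (methods 1·2): 0.35 vs {0.20, 0.25, 0.24, 0.35} → fail.
Com (methods 1·3): 0.40 vs {0.20, 0.29, 0.24, 0.27} → pass.
Com (methods 2·3): 0.49 vs {0.25, 0.29, 0.35, 0.27} → pass.
Gri (methods 1·2): 0.48 vs {0.36, 0.39, 0.24, 0.35} → pass.
Gri (methods 1·3): 0.37 vs {0.36, 0.25, 0.24, 0.27} → pass.
Gri (methods 2·3): 0.34 vs {0.39, 0.25, 0.35, 0.27} → fail.
5 of 9 fail.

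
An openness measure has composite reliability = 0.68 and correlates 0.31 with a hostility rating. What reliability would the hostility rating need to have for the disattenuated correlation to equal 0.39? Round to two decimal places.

0.93

r_true = r_obs / √(r_xx · r_yy) ⇒ 0.39 = 0.31 / √(0.68 · r_yy).
√(0.68 · r_yy) = 0.31 / 0.39 = 0.7949; 0.68 · r_yy = 0.6319; r_yy = 0.6319 / 0.68 ≈ 0.93.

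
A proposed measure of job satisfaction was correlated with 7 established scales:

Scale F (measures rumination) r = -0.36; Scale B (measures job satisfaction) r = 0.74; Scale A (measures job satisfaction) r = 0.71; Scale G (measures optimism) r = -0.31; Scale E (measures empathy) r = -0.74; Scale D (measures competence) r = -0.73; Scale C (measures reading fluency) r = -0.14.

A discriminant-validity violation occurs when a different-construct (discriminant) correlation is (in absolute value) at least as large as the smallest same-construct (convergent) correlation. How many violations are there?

2

Convergent (same construct = job satisfaction): Scale B, Scale A.
Smallest convergent = 0.71. Discriminant |r|: 0.36, 0.31, 0.74, 0.73, 0.14; count ≥ 0.71 → 2.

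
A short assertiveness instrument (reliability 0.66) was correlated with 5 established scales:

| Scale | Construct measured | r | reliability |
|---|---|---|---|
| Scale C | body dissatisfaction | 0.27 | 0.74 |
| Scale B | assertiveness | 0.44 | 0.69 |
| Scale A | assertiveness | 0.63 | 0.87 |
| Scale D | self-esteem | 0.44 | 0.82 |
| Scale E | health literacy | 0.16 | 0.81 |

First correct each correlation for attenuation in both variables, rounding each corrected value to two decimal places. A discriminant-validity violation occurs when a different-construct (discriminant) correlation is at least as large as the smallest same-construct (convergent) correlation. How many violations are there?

0

Disattenuated r (r / √(r_scale · r_new)):
  Scale C (disc): 0.27 / √(0.74·0.66) = 0.39
  Scale B (conv): 0.44 / √(0.69·0.66) = 0.65
  Scale A (conv): 0.63 / √(0.87·0.66) = 0.83
  Scale D (disc): 0.44 / √(0.82·0.66) = 0.60
  Scale E (disc): 0.16 / √(0.81·0.66) = 0.22
Smallest convergent = 0.65. Discriminant values: 0.39, 0.60, 0.22; count ≥ 0.65 → 0.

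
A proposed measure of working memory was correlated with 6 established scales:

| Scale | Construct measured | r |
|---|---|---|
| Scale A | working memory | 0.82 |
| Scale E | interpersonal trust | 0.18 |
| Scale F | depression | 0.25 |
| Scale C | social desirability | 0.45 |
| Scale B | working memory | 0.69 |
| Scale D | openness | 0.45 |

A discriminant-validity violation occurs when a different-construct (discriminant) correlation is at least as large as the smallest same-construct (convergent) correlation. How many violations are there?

0

Convergent (same construct = working memory): Scale A, Scale B.
Smallest convergent = 0.69. Discriminant values: 0.18, 0.25, 0.45, 0.45; count ≥ 0.69 → 0.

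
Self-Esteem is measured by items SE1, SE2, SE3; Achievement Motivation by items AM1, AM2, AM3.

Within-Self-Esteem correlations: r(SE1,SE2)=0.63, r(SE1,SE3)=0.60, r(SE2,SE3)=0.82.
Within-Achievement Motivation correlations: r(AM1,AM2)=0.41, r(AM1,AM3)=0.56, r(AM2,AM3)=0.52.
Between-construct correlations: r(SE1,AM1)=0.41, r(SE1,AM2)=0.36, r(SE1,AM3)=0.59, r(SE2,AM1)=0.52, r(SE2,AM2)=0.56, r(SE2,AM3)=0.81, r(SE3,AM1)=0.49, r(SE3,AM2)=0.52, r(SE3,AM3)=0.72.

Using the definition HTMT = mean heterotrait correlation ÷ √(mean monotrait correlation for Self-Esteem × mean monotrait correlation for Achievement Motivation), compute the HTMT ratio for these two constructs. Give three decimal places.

0.950

Mean between = 4.98/9 = 0.5533.
Mean within-SE = 2.05/3 = 0.6833; mean within-AM = 1.49/3 = 0.4967.
Geometric mean = √(0.6833 × 0.4967) = 0.5826.
HTMT = 0.5533 / 0.5826 = 0.950.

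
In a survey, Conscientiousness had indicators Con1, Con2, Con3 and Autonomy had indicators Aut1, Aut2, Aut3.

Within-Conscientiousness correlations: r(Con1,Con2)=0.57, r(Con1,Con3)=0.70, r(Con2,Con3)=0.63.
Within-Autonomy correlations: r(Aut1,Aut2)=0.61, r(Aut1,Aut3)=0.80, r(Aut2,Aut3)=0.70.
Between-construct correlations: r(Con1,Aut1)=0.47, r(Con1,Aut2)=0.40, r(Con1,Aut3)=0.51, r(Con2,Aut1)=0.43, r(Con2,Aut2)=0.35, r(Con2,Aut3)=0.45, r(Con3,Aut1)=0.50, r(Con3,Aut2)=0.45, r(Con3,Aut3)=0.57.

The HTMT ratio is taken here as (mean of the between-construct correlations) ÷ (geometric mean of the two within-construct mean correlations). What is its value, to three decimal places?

Between-construct mean = 4.13/9 = 0.4589.
Mean within-Con = 1.90/3 = 0.6333; mean within-Aut = 2.11/3 = 0.7033.
Geometric mean = √(0.6333 × 0.7033) = 0.6674.
HTMT = 0.4589 / 0.6674 = 0.688.

0.688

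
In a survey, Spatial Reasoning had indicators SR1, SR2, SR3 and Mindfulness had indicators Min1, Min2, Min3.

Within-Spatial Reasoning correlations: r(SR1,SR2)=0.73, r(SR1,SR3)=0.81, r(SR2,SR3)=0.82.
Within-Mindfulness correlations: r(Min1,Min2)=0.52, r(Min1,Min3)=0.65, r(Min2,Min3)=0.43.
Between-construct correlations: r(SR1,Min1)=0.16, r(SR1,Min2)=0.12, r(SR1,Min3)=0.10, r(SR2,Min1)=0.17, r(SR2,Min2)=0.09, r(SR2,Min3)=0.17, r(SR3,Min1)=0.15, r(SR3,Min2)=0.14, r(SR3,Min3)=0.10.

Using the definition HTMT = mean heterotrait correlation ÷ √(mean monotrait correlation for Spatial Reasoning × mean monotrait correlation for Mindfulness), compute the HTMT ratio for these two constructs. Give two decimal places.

0.21

Between-construct mean = 1.20/9 = 0.1333.
Mean within-SR = 2.36/3 = 0.7867; mean within-Min = 1.60/3 = 0.5333.
Geometric mean = √(0.7867 × 0.5333) = 0.6477.
HTMT = 0.1333 / 0.6477 = 0.21.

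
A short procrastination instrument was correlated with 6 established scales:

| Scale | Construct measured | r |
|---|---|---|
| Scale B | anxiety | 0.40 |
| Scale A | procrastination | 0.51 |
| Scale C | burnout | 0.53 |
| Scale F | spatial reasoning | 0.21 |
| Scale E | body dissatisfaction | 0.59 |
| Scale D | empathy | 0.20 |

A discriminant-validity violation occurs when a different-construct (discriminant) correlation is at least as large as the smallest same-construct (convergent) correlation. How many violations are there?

Convergent (same construct = procrastination): Scale A.
Smallest convergent = 0.51. Discriminant values: 0.40, 0.53, 0.21, 0.59, 0.20; count ≥ 0.51 → 2.

2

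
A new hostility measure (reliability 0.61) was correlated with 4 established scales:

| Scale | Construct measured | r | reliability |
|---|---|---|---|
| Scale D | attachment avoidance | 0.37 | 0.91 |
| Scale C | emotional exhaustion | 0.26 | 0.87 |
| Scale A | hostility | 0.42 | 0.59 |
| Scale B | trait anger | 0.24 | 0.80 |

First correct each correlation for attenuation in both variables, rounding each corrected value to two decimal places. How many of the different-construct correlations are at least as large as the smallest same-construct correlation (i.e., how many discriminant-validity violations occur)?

Disattenuated r (r / √(r_scale · r_new)):
  Scale D (disc): 0.37 / √(0.91·0.61) = 0.50
  Scale C (disc): 0.26 / √(0.87·0.61) = 0.36
  Scale A (conv): 0.42 / √(0.59·0.61) = 0.70
  Scale B (disc): 0.24 / √(0.80·0.61) = 0.34
Smallest convergent = 0.70. Discriminant values: 0.50, 0.36, 0.34; count ≥ 0.70 → 0.

0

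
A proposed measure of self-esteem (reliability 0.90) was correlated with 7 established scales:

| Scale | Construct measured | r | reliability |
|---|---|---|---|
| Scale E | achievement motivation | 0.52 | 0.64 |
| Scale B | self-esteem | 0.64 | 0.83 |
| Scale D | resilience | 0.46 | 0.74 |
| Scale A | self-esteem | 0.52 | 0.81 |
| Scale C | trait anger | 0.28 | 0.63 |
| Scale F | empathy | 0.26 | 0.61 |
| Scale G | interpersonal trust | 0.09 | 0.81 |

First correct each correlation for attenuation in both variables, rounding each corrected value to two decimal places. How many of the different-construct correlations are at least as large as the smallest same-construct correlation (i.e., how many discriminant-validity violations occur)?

Disattenuated r (r / √(r_scale · r_new)):
  Scale E (disc): 0.52 / √(0.64·0.90) = 0.69
  Scale B (conv): 0.64 / √(0.83·0.90) = 0.74
  Scale D (disc): 0.46 / √(0.74·0.90) = 0.56
  Scale A (conv): 0.52 / √(0.81·0.90) = 0.61
  Scale C (disc): 0.28 / √(0.63·0.90) = 0.37
  Scale F (disc): 0.26 / √(0.61·0.90) = 0.35
  Scale G (disc): 0.09 / √(0.81·0.90) = 0.11
Smallest convergent = 0.61. Discriminant values: 0.69, 0.56, 0.37, 0.35, 0.11; count ≥ 0.61 → 1.

1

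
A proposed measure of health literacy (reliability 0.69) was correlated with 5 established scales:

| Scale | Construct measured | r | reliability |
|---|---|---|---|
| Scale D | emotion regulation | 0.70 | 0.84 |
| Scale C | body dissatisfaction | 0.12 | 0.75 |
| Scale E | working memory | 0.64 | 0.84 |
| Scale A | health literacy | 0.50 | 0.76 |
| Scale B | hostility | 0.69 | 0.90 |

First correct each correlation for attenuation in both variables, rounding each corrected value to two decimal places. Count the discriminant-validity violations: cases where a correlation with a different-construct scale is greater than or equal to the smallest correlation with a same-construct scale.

Disattenuated r (r / √(r_scale · r_new)):
  Scale D (disc): 0.70 / √(0.84·0.69) = 0.92
  Scale C (disc): 0.12 / √(0.75·0.69) = 0.17
  Scale E (disc): 0.64 / √(0.84·0.69) = 0.84
  Scale A (conv): 0.50 / √(0.76·0.69) = 0.69
  Scale B (disc): 0.69 / √(0.90·0.69) = 0.88
Smallest convergent = 0.69. Discriminant values: 0.92, 0.17, 0.84, 0.88; count ≥ 0.69 → 3.

3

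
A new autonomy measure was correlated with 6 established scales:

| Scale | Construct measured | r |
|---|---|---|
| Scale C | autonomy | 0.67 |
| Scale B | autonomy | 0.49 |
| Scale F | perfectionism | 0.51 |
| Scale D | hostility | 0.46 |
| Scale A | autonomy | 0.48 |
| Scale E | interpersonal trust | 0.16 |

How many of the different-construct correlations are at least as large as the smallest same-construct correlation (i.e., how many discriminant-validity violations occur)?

1

Convergent (same construct = autonomy): Scale C, Scale B, Scale A.
Smallest convergent = 0.48. Discriminant values: 0.51, 0.46, 0.16; count ≥ 0.48 → 1.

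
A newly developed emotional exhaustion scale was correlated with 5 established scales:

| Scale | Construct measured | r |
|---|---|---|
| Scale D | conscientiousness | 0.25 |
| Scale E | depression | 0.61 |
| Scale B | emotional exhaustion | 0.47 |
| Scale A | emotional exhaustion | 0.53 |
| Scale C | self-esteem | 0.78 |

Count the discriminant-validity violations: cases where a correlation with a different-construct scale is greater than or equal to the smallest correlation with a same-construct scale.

2

Convergent (same construct = emotional exhaustion): Scale B, Scale A.
Smallest convergent = 0.47. Discriminant values: 0.25, 0.61, 0.78; count ≥ 0.47 → 2.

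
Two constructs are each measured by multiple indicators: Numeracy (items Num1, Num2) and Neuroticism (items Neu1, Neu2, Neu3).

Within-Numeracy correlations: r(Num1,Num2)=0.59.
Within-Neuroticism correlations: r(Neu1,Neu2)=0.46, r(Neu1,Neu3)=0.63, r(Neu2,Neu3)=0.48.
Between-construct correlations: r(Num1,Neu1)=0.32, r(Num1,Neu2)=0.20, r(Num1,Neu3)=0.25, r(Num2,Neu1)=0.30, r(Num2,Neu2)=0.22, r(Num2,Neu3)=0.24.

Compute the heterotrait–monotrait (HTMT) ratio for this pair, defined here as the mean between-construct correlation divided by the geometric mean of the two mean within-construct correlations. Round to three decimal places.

Mean heterotrait r = 1.53/6 = 0.2550.
Mean within-Num = 0.59/1 = 0.5900; mean within-Neu = 1.57/3 = 0.5233.
Geometric mean = √(0.5900 × 0.5233) = 0.5557.
HTMT = 0.2550 / 0.5557 = 0.459.

0.459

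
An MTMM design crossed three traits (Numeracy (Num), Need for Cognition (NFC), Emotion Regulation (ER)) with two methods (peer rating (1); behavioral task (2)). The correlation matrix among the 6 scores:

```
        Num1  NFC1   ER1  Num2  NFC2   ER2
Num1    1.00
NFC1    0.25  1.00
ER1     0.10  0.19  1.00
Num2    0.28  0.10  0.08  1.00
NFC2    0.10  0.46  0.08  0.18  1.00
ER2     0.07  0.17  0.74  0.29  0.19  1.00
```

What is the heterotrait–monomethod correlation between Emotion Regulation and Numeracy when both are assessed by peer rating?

Different traits, same method: r(ER1, Num1) = 0.10.

0.10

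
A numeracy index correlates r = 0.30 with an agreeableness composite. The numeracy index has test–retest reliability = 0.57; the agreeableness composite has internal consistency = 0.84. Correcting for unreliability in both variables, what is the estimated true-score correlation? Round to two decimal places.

0.43

r_true = r_obs / √(r_xx · r_yy) = 0.30 / √(0.57 × 0.84) = 0.30 / √0.4788 = 0.30 / 0.6920 ≈ 0.43.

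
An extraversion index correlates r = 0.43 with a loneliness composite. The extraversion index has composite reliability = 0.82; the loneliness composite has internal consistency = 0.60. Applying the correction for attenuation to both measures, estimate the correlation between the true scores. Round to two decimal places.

r_true = r_obs / √(r_xx · r_yy) = 0.43 / √(0.82 × 0.60) = 0.43 / √0.4920 = 0.43 / 0.7014 ≈ 0.61.

0.61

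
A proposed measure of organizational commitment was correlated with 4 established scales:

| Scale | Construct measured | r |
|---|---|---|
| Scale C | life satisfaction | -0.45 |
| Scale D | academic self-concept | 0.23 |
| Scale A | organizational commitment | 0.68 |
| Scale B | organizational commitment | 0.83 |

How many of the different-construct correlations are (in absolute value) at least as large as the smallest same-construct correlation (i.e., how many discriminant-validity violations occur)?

0

Convergent (same construct = organizational commitment): Scale A, Scale B.
Smallest convergent = 0.68. Discriminant |r|: 0.45, 0.23; count ≥ 0.68 → 0.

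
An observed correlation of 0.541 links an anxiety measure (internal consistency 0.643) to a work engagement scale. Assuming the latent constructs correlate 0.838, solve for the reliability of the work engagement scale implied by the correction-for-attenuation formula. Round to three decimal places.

0.648

r_true = r_obs / √(r_xx · r_yy) ⇒ 0.838 = 0.541 / √(0.643 · r_yy).
√(0.643 · r_yy) = 0.541 / 0.838 = 0.6456; 0.643 · r_yy = 0.4168; r_yy = 0.4168 / 0.643 ≈ 0.648.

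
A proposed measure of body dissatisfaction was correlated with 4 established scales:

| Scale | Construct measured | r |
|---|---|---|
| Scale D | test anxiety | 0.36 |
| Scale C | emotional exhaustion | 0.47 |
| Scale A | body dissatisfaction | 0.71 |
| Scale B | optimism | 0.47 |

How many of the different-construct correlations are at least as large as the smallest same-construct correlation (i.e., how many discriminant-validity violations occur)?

0

Convergent (same construct = body dissatisfaction): Scale A.
Smallest convergent = 0.71. Discriminant values: 0.36, 0.47, 0.47; count ≥ 0.71 → 0.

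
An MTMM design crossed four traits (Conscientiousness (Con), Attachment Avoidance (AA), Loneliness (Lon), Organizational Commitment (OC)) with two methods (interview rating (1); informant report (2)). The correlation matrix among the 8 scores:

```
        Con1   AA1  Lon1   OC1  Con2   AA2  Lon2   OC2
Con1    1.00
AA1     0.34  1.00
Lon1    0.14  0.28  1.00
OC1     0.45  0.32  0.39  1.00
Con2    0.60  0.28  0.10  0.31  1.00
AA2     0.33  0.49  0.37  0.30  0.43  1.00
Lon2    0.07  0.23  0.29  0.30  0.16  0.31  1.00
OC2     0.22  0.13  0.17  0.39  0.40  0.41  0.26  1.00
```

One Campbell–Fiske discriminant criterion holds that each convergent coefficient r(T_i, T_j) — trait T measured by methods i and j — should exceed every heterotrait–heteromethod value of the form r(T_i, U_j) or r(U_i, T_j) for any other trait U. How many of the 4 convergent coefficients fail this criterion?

1

Convergent coefficients and their comparison sets:
Con (methods 1·2): 0.60 vs {0.33, 0.28, 0.07, 0.10, 0.22, 0.31} → pass.
AA (methods 1·2): 0.49 vs {0.28, 0.33, 0.23, 0.37, 0.13, 0.30} → pass.
Lon (methods 1·2): 0.29 vs {0.10, 0.07, 0.37, 0.23, 0.17, 0.30} → fail.
OC (methods 1·2): 0.39 vs {0.31, 0.22, 0.30, 0.13, 0.30, 0.17} → pass.
1 of 4 fail.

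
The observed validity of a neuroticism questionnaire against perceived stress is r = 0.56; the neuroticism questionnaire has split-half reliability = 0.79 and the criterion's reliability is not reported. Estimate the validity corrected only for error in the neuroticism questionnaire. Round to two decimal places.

Single correction: r_c = r_obs / √r_xx = 0.56 / √0.79 = 0.56 / 0.8888 ≈ 0.63.

0.63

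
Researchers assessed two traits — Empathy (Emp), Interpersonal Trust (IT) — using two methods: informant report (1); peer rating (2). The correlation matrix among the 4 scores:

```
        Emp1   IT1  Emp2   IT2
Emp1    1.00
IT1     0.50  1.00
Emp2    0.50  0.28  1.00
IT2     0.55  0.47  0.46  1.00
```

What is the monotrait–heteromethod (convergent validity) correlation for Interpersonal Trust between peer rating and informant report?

0.47

Same trait (IT), different methods: r(IT2, IT1) = 0.47.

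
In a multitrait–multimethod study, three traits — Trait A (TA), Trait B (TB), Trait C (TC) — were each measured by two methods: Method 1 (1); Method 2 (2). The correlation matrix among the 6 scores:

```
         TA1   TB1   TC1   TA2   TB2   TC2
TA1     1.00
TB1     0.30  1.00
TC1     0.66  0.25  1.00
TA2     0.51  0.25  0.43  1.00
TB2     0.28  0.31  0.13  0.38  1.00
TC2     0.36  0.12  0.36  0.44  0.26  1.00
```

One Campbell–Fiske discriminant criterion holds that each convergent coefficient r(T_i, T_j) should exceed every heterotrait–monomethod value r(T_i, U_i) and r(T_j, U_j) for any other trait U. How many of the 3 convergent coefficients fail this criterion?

Checking each validity diagonal entry against its comparison values:
TA (methods 1·2): 0.51 vs {0.30, 0.38, 0.66, 0.44} → fail.
TB (methods 1·2): 0.31 vs {0.30, 0.38, 0.25, 0.26} → fail.
TC (methods 1·2): 0.36 vs {0.66, 0.44, 0.25, 0.26} → fail.
3 of 3 fail.

3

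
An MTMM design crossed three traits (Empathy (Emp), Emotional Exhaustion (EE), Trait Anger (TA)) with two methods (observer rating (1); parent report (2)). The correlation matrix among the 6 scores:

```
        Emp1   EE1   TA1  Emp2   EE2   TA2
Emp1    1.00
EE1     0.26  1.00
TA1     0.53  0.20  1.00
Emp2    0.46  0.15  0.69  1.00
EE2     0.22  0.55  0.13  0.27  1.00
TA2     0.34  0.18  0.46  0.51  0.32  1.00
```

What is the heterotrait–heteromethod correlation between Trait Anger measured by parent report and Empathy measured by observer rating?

Different traits and methods: r(TA2, Emp1) = 0.34.

0.34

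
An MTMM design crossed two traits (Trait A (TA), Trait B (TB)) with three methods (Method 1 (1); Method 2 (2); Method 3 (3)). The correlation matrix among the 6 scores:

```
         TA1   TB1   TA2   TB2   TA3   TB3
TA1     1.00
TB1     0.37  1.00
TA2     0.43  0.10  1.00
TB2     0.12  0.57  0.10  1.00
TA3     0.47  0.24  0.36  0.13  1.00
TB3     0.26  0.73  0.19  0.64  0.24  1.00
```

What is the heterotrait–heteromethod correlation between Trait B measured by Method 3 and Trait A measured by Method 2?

Different traits and methods: r(TB3, TA2) = 0.19.

0.19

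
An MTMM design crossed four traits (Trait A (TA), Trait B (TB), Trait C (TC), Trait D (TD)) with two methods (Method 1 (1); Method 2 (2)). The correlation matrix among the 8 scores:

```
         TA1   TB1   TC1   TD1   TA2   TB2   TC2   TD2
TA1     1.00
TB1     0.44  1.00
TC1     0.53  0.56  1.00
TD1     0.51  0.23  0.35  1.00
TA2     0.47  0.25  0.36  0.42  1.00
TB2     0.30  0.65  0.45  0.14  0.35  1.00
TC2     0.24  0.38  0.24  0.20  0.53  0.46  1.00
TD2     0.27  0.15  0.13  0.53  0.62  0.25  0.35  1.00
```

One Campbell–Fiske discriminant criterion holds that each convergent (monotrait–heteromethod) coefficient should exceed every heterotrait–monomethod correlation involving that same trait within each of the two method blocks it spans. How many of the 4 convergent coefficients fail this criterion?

Each convergent coefficient versus the relevant comparison correlations:
TA (methods 1·2): 0.47 vs {0.44, 0.35, 0.53, 0.53, 0.51, 0.62} → fail.
TB (methods 1·2): 0.65 vs {0.44, 0.35, 0.56, 0.46, 0.23, 0.25} → pass.
TC (methods 1·2): 0.24 vs {0.53, 0.53, 0.56, 0.46, 0.35, 0.35} → fail.
TD (methods 1·2): 0.53 vs {0.51, 0.62, 0.23, 0.25, 0.35, 0.35} → fail.
3 of 4 fail.

3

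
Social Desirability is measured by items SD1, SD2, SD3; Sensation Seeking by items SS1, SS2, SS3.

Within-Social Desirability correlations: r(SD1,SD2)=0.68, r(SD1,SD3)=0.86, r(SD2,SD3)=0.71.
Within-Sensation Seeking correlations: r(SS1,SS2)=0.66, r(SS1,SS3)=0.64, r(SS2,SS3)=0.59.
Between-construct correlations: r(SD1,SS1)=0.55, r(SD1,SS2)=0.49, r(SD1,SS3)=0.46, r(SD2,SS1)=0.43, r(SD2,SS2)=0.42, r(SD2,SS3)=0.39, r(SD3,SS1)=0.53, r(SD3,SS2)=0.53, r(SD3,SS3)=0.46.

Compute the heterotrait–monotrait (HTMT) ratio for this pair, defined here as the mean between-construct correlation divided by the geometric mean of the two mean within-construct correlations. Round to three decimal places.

Mean between = 4.26/9 = 0.4733.
Mean within-SD = 2.25/3 = 0.7500; mean within-SS = 1.89/3 = 0.6300.
Geometric mean = √(0.7500 × 0.6300) = 0.6874.
HTMT = 0.4733 / 0.6874 = 0.689.

0.689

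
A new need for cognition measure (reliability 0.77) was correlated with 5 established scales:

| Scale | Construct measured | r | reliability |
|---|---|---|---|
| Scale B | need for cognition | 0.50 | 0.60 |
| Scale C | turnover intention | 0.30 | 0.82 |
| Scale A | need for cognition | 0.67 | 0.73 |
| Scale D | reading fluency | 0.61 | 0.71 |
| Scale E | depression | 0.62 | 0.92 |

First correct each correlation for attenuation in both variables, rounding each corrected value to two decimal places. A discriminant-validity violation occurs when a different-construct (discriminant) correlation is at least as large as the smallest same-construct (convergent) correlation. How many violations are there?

Disattenuated r (r / √(r_scale · r_new)):
  Scale B (conv): 0.50 / √(0.60·0.77) = 0.74
  Scale C (disc): 0.30 / √(0.82·0.77) = 0.38
  Scale A (conv): 0.67 / √(0.73·0.77) = 0.89
  Scale D (disc): 0.61 / √(0.71·0.77) = 0.83
  Scale E (disc): 0.62 / √(0.92·0.77) = 0.74
Smallest convergent = 0.74. Discriminant values: 0.38, 0.83, 0.74; count ≥ 0.74 → 2.

2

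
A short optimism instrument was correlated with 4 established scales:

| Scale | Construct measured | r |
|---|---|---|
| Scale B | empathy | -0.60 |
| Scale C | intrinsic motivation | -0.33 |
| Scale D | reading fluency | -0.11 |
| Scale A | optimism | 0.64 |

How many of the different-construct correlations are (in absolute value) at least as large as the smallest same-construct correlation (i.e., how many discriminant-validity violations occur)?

0

Convergent (same construct = optimism): Scale A.
Smallest convergent = 0.64. Discriminant |r|: 0.60, 0.33, 0.11; count ≥ 0.64 → 0.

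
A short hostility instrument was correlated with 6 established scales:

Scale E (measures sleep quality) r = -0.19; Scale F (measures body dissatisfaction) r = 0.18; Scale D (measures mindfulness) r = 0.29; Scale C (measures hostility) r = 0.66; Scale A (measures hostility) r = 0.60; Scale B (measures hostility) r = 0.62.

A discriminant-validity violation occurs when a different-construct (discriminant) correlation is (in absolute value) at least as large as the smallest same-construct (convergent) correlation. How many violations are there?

0

Convergent (same construct = hostility): Scale C, Scale A, Scale B.
Smallest convergent = 0.60. Discriminant |r|: 0.19, 0.18, 0.29; count ≥ 0.60 → 0.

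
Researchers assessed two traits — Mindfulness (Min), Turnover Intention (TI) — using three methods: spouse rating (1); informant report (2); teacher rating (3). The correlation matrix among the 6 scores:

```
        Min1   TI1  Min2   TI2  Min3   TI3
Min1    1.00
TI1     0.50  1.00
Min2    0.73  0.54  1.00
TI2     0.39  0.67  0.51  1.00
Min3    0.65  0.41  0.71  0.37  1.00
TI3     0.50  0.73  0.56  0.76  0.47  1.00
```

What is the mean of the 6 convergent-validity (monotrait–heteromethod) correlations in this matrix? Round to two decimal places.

0.71

Convergent values: 0.73, 0.65, 0.71, 0.67, 0.73, 0.76; mean = 4.25/6 = 0.71.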